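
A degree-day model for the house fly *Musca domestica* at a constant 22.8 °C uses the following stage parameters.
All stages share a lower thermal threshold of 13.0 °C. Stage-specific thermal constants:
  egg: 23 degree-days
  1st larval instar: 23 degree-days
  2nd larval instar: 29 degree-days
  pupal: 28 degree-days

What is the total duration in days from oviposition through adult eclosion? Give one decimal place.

10.5 days

Daily accumulation at 22.8 °C = 22.8 − 13.0 = 9.8 DD/day.
Total K = 23 + 23 + 29 + 28 = 103 DD.
Total duration = 103 / 9.8 = 10.510 ≈ 10.5 days.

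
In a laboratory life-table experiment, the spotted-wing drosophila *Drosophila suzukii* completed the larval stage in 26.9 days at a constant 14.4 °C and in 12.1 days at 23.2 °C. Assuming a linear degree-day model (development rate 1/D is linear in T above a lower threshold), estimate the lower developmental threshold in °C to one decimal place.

7.2 °C

Under the model K = D·(T − T_b), so D₁·(T₁ − T_b) = D₂·(T₂ − T_b).
26.9·(14.4 − T_b) = 12.1·(23.2 − T_b)
T_b = (26.9·14.4 − 12.1·23.2) / (26.9 − 12.1) = 106.64 / 14.8 = 7.205 °C ≈ 7.2 °C.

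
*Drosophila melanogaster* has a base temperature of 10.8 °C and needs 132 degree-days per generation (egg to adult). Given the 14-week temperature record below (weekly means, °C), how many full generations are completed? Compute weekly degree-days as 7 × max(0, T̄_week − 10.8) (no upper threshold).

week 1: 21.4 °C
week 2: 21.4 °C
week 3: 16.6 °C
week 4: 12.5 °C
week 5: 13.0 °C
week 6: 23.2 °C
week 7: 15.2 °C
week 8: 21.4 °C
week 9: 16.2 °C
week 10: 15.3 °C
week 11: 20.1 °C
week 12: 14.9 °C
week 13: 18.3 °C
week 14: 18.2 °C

Weekly DD (7 × max(0, T̄ − 10.8)): 74.2, 74.2, 40.6, 11.9, 15.4, 86.8, 30.8, 74.2, 37.8, 31.5, 65.1, 28.7, 52.5, 51.8.
Season total = 675.5 DD.
Complete generations = ⌊675.5 / 132⌋ = 5.

5 generations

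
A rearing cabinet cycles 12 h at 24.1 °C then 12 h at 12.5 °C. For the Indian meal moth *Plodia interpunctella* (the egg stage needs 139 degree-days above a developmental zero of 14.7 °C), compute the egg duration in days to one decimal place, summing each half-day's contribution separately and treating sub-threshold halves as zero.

Day half: max(0, 24.1 − 14.7) × 0.5 = 9.4 × 0.5 = 4.70 DD.
Night half: max(0, 12.5 − 14.7) × 0.5 = 0.0 × 0.5 = 0.00 DD.
Per 24 h: 4.70 DD/day.
Duration = 139 / 4.70 = 29.574 ≈ 29.6 days.

29.6 days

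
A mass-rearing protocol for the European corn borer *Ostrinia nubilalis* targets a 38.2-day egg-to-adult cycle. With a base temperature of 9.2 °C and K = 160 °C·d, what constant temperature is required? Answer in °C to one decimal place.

Required daily accumulation = 160 / 38.2 = 4.188 DD/day.
T = T_base + 4.188 = 9.2 + 4.188 = 13.388 ≈ 13.4 °C.

13.4 °C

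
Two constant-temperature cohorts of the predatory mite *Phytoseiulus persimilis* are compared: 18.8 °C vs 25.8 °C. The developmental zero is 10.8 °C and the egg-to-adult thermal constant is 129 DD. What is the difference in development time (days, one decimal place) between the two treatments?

7.5 days

At 18.8 °C: 129 / (18.8 − 10.8) = 129 / 8.0 = 16.125 d.
At 25.8 °C: 129 / (25.8 − 10.8) = 129 / 15.0 = 8.600 d.
Difference = |16.125 − 8.600| = 7.525 ≈ 7.5 days.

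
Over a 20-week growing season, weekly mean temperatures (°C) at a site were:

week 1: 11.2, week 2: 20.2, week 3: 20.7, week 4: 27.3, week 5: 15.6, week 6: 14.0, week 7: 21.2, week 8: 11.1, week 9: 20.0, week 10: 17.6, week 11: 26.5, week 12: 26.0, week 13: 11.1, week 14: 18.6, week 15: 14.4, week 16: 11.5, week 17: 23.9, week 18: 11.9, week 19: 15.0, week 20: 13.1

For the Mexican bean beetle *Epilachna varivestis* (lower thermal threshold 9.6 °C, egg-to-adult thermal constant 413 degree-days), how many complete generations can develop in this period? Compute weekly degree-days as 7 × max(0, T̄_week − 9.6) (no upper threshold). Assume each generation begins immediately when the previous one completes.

2 generations

Weekly DD (7 × max(0, T̄ − 9.6)): 11.2, 74.2, 77.7, 123.9, 42.0, 30.8, 81.2, 10.5, 72.8, 56.0, 118.3, 114.8, 10.5, 63.0, 33.6, 13.3, 100.1, 16.1, 37.8, 24.5.
Season total = 1112.3 DD.
Complete generations = ⌊1112.3 / 413⌋ = 2.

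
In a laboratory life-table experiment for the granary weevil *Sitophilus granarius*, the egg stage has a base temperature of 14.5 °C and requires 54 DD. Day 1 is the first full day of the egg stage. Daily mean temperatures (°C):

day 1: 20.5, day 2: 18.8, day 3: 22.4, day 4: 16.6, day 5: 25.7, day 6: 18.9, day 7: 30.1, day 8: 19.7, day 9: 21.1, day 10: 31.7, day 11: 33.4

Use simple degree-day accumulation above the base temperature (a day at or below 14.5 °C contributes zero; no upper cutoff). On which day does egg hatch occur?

Daily DD above 14.5 °C: 6.0, 4.3, 7.9, 2.1, 11.2, 4.4, 15.6, 5.2, 6.6, 17.2, 18.9.
Cumulative: 6.0, 10.3, 18.2, 20.3, 31.5, 35.9, 51.5, 56.7, 63.3, 80.5, 99.4.
The total first reaches 54 DD on day 8.

day 8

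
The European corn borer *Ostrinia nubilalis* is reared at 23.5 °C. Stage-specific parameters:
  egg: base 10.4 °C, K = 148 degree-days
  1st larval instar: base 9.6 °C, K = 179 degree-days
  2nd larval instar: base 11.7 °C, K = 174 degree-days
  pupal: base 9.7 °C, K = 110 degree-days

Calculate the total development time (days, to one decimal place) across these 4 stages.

egg: 148 / (23.5 − 10.4) = 148 / 13.1 = 11.298 d.
1st larval instar: 179 / (23.5 − 9.6) = 179 / 13.9 = 12.878 d.
2nd larval instar: 174 / (23.5 − 11.7) = 174 / 11.8 = 14.746 d.
pupal: 110 / (23.5 − 9.7) = 110 / 13.8 = 7.971 d.
Sum = 46.892 ≈ 46.9 days.

46.9 days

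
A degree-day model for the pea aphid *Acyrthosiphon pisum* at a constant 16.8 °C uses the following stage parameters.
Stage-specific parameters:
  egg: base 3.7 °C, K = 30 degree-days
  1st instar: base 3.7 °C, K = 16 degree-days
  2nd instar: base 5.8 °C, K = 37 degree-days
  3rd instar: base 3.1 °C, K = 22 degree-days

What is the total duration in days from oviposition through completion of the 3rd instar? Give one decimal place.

egg: 30 / (16.8 − 3.7) = 30 / 13.1 = 2.290 d.
1st instar: 16 / (16.8 − 3.7) = 16 / 13.1 = 1.221 d.
2nd instar: 37 / (16.8 − 5.8) = 37 / 11.0 = 3.364 d.
3rd instar: 22 / (16.8 − 3.1) = 22 / 13.7 = 1.606 d.
Sum = 8.481 ≈ 8.5 days.

8.5 days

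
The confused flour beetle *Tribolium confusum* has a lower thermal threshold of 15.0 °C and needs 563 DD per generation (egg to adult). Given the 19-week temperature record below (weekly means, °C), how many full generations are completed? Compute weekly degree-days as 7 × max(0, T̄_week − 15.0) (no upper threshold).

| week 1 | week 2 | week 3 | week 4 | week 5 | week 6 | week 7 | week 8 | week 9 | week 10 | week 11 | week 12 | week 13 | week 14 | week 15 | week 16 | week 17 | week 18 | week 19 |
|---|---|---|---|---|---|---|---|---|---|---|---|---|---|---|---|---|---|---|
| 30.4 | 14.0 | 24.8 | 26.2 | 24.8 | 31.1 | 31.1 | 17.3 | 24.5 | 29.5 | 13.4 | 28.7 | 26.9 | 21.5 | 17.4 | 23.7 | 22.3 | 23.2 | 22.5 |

Weekly DD (7 × max(0, T̄ − 15.0)): 107.8, 0.0, 68.6, 78.4, 68.6, 112.7, 112.7, 16.1, 66.5, 101.5, 0.0, 95.9, 83.3, 45.5, 16.8, 60.9, 51.1, 57.4, 52.5.
Season total = 1196.3 DD.
Complete generations = ⌊1196.3 / 563⌋ = 2.

2 generations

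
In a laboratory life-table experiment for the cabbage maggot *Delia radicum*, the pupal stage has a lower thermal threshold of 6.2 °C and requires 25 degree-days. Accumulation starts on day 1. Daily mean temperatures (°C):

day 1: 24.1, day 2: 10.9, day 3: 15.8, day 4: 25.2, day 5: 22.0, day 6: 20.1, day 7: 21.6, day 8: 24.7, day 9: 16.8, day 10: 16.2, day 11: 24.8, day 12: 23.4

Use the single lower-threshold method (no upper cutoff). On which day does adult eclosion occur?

day 3

Daily DD above 6.2 °C: 17.9, 4.7, 9.6, 19.0, 15.8, 13.9, 15.4, 18.5, 10.6, 10.0, 18.6, 17.2.
Cumulative: 17.9, 22.6, 32.2, 51.2, 67.0, 80.9, 96.3, 114.8, 125.4, 135.4, 154.0, 171.2.
The total first reaches 25 DD on day 3.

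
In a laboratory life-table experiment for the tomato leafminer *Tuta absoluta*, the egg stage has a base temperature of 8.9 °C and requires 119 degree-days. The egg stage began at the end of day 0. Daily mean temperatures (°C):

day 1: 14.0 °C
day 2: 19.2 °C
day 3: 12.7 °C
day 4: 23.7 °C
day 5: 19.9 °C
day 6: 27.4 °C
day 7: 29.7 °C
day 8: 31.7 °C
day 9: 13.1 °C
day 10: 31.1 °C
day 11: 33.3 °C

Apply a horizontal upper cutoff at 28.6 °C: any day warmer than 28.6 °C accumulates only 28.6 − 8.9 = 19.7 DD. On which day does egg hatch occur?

day 10

Daily DD above 8.9 °C (capped at 19.7): 5.1, 10.3, 3.8, 14.8, 11.0, 18.5, 19.7, 19.7, 4.2, 19.7, 19.7.
Cumulative: 5.1, 15.4, 19.2, 34.0, 45.0, 63.5, 83.2, 102.9, 107.1, 126.8, 146.5.
The total first reaches 119 DD on day 10.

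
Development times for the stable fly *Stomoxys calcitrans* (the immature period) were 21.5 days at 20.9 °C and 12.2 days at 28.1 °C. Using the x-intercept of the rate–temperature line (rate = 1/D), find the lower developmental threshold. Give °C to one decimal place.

11.5 °C

Under the model K = D·(T − T_b), so D₁·(T₁ − T_b) = D₂·(T₂ − T_b).
21.5·(20.9 − T_b) = 12.2·(28.1 − T_b)
T_b = (21.5·20.9 − 12.2·28.1) / (21.5 − 12.2) = 106.53 / 9.3 = 11.455 °C ≈ 11.5 °C.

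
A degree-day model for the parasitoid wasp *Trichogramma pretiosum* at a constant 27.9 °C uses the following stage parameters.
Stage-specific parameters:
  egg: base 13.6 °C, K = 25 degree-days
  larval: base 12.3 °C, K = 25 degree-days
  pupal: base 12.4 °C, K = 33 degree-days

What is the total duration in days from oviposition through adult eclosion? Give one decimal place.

5.5 days

egg: 25 / (27.9 − 13.6) = 25 / 14.3 = 1.748 d.
larval: 25 / (27.9 − 12.3) = 25 / 15.6 = 1.603 d.
pupal: 33 / (27.9 − 12.4) = 33 / 15.5 = 2.129 d.
Sum = 5.480 ≈ 5.5 days.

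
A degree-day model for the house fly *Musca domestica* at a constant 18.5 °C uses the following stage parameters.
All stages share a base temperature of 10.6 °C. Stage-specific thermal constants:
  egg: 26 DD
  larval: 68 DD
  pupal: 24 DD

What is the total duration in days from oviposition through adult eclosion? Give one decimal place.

Daily accumulation at 18.5 °C = 18.5 − 10.6 = 7.9 DD/day.
Total K = 26 + 68 + 24 = 118 DD.
Total duration = 118 / 7.9 = 14.937 ≈ 14.9 days.

14.9 days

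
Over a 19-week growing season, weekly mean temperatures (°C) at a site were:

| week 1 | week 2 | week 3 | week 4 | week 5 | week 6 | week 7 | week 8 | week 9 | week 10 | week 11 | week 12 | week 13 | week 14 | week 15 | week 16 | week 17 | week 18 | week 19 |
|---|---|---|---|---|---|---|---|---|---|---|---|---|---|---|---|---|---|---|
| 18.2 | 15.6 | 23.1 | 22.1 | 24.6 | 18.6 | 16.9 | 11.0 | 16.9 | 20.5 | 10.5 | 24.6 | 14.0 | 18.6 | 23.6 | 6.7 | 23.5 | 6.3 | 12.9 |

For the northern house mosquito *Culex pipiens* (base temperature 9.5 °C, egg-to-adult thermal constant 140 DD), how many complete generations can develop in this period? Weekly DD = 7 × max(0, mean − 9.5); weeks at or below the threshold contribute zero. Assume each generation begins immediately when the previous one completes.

7 generations

Weekly DD (7 × max(0, T̄ − 9.5)): 60.9, 42.7, 95.2, 88.2, 105.7, 63.7, 51.8, 10.5, 51.8, 77.0, 7.0, 105.7, 31.5, 63.7, 98.7, 0.0, 98.0, 0.0, 23.8.
Season total = 1075.9 DD.
Complete generations = ⌊1075.9 / 140⌋ = 7.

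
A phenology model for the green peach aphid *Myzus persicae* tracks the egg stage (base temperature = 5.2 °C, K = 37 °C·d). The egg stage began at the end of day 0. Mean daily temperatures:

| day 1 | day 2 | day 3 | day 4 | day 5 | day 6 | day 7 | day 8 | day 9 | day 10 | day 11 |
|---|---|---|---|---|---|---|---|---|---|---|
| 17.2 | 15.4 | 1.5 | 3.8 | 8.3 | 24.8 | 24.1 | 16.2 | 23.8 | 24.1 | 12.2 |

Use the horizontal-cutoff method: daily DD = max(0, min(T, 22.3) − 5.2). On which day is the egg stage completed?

day 6

Daily DD above 5.2 °C (capped at 17.1): 12.0, 10.2, 0.0, 0.0, 3.1, 17.1, 17.1, 11.0, 17.1, 17.1, 7.0.
Cumulative: 12.0, 22.2, 22.2, 22.2, 25.3, 42.4, 59.5, 70.5, 87.6, 104.7, 111.7.
The total first reaches 37 DD on day 6.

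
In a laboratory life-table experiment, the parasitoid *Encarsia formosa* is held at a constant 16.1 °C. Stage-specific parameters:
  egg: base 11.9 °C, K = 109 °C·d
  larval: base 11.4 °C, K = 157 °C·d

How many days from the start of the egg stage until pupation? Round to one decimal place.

59.4 days

egg: 109 / (16.1 − 11.9) = 109 / 4.2 = 25.952 d.
larval: 157 / (16.1 − 11.4) = 157 / 4.7 = 33.404 d.
Sum = 59.357 ≈ 59.4 days.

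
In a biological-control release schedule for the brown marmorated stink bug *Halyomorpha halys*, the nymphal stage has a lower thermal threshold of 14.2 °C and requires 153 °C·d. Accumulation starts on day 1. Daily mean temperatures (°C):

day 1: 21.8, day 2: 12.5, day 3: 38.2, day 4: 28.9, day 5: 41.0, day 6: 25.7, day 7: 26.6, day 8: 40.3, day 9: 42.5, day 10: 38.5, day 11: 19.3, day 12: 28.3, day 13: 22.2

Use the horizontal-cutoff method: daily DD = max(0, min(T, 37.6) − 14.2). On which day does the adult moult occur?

day 10

Daily DD above 14.2 °C (capped at 23.4): 7.6, 0.0, 23.4, 14.7, 23.4, 11.5, 12.4, 23.4, 23.4, 23.4, 5.1, 14.1, 8.0.
Cumulative: 7.6, 7.6, 31.0, 45.7, 69.1, 80.6, 93.0, 116.4, 139.8, 163.2, 168.3, 182.4, 190.4.
The total first reaches 153 DD on day 10.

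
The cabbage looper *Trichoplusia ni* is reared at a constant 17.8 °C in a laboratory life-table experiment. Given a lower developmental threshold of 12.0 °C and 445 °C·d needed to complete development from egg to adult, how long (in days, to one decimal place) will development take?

Daily accumulation = 17.8 − 12.0 = 5.8 DD/day.
Duration = 445 / 5.8 = 76.724 ≈ 76.7 days.

76.7 days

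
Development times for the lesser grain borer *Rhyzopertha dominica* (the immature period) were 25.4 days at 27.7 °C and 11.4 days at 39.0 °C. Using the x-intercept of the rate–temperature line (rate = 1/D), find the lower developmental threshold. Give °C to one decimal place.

Under the model K = D·(T − T_b), so D₁·(T₁ − T_b) = D₂·(T₂ − T_b).
25.4·(27.7 − T_b) = 11.4·(39.0 − T_b)
T_b = (25.4·27.7 − 11.4·39.0) / (25.4 − 11.4) = 258.98 / 14.0 = 18.499 °C ≈ 18.5 °C.

18.5 °C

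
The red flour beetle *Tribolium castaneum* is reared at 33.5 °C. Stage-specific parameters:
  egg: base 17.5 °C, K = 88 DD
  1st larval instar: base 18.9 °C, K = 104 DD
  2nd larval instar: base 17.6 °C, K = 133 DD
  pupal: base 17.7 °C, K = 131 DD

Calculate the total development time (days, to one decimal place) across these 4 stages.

29.3 days

egg: 88 / (33.5 − 17.5) = 88 / 16.0 = 5.500 d.
1st larval instar: 104 / (33.5 − 18.9) = 104 / 14.6 = 7.123 d.
2nd larval instar: 133 / (33.5 − 17.6) = 133 / 15.9 = 8.365 d.
pupal: 131 / (33.5 − 17.7) = 131 / 15.8 = 8.291 d.
Sum = 29.279 ≈ 29.3 days.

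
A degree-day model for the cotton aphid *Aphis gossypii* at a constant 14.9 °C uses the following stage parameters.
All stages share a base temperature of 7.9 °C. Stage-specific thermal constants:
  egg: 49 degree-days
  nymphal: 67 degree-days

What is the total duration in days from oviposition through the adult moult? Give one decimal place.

16.6 days

Daily accumulation at 14.9 °C = 14.9 − 7.9 = 7.0 DD/day.
Total K = 49 + 67 = 116 DD.
Total duration = 116 / 7.0 = 16.571 ≈ 16.6 days.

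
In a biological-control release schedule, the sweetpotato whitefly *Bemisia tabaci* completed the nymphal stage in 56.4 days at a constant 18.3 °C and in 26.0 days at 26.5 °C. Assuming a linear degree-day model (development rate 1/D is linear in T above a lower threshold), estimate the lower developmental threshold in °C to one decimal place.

11.3 °C

Under the model K = D·(T − T_b), so D₁·(T₁ − T_b) = D₂·(T₂ − T_b).
56.4·(18.3 − T_b) = 26.0·(26.5 − T_b)
T_b = (56.4·18.3 − 26.0·26.5) / (56.4 − 26.0) = 343.12 / 30.4 = 11.287 °C ≈ 11.3 °C.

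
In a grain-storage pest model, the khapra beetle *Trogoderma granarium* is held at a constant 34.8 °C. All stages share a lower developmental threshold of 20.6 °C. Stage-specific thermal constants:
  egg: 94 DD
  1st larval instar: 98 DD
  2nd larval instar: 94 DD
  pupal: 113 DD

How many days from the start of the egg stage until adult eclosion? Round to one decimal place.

Daily accumulation at 34.8 °C = 34.8 − 20.6 = 14.2 DD/day.
Total K = 94 + 98 + 94 + 113 = 399 DD.
Total duration = 399 / 14.2 = 28.099 ≈ 28.1 days.

28.1 days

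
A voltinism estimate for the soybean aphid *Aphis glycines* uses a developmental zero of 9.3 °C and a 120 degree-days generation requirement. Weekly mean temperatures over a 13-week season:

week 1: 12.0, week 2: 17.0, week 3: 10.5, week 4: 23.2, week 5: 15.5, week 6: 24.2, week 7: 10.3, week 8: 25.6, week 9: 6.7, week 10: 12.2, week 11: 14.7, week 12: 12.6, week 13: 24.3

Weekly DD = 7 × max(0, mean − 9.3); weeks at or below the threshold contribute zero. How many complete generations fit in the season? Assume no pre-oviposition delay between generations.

5 generations

Weekly DD (7 × max(0, T̄ − 9.3)): 18.9, 53.9, 8.4, 97.3, 43.4, 104.3, 7.0, 114.1, 0.0, 20.3, 37.8, 23.1, 105.0.
Season total = 633.5 DD.
Complete generations = ⌊633.5 / 120⌋ = 5.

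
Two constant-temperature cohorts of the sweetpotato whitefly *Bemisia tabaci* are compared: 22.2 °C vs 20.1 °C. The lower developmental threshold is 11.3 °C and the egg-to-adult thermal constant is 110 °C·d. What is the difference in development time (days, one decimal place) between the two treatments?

At 22.2 °C: 110 / (22.2 − 11.3) = 110 / 10.9 = 10.092 d.
At 20.1 °C: 110 / (20.1 − 11.3) = 110 / 8.8 = 12.500 d.
Difference = |10.092 − 12.500| = 2.408 ≈ 2.4 days.

2.4 days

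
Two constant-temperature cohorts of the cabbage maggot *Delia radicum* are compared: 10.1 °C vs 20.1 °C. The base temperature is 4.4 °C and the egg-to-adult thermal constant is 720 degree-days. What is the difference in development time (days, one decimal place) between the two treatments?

At 10.1 °C: 720 / (10.1 − 4.4) = 720 / 5.7 = 126.316 d.
At 20.1 °C: 720 / (20.1 − 4.4) = 720 / 15.7 = 45.860 d.
Difference = |126.316 − 45.860| = 80.456 ≈ 80.5 days.

80.5 days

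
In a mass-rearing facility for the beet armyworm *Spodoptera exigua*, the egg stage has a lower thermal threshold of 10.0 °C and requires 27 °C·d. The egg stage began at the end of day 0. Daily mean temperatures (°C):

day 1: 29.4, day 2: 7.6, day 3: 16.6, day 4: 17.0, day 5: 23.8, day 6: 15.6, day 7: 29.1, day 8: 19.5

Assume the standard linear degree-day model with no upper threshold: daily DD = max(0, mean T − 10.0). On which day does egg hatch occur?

Daily DD above 10.0 °C: 19.4, 0.0, 6.6, 7.0, 13.8, 5.6, 19.1, 9.5.
Cumulative: 19.4, 19.4, 26.0, 33.0, 46.8, 52.4, 71.5, 81.0.
The total first reaches 27 DD on day 4.

day 4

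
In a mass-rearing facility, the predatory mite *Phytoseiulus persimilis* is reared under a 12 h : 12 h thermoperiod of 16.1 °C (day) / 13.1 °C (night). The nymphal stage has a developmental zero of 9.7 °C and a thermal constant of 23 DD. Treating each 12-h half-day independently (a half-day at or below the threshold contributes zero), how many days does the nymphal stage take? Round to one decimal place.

4.7 days

Day half: max(0, 16.1 − 9.7) × 0.5 = 6.4 × 0.5 = 3.20 DD.
Night half: max(0, 13.1 − 9.7) × 0.5 = 3.4 × 0.5 = 1.70 DD.
Per 24 h: 4.90 DD/day.
Duration = 23 / 4.90 = 4.694 ≈ 4.7 days.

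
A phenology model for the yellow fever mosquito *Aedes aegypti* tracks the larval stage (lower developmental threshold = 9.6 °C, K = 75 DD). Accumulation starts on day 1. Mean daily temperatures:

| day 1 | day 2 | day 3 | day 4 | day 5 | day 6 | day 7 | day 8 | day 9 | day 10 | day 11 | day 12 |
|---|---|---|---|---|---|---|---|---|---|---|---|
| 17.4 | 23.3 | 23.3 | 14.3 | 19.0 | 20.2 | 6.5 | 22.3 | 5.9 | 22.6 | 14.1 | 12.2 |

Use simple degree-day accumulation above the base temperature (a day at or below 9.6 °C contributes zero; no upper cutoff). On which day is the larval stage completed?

day 10

Daily DD above 9.6 °C: 7.8, 13.7, 13.7, 4.7, 9.4, 10.6, 0.0, 12.7, 0.0, 13.0, 4.5, 2.6.
Cumulative: 7.8, 21.5, 35.2, 39.9, 49.3, 59.9, 59.9, 72.6, 72.6, 85.6, 90.1, 92.7.
The total first reaches 75 DD on day 10.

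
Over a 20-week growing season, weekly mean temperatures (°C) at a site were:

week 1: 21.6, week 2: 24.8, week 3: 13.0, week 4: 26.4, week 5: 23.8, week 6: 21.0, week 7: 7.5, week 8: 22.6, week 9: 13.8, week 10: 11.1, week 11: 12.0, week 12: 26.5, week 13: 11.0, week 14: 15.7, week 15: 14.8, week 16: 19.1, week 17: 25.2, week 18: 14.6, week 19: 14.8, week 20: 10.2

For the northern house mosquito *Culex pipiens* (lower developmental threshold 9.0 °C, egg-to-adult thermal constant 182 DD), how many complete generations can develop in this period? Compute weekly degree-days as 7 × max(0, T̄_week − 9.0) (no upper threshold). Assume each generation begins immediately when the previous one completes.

6 generations

Weekly DD (7 × max(0, T̄ − 9.0)): 88.2, 110.6, 28.0, 121.8, 103.6, 84.0, 0.0, 95.2, 33.6, 14.7, 21.0, 122.5, 14.0, 46.9, 40.6, 70.7, 113.4, 39.2, 40.6, 8.4.
Season total = 1197.0 DD.
Complete generations = ⌊1197.0 / 182⌋ = 6.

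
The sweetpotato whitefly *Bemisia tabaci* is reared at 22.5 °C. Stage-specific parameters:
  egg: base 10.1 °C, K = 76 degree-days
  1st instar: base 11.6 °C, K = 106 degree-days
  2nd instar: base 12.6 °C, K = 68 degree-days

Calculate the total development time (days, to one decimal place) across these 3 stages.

egg: 76 / (22.5 − 10.1) = 76 / 12.4 = 6.129 d.
1st instar: 106 / (22.5 − 11.6) = 106 / 10.9 = 9.725 d.
2nd instar: 68 / (22.5 − 12.6) = 68 / 9.9 = 6.869 d.
Sum = 22.722 ≈ 22.7 days.

22.7 days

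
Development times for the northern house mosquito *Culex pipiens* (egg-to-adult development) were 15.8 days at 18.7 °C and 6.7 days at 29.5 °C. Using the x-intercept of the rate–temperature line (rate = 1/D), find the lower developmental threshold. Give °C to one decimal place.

Under the model K = D·(T − T_b), so D₁·(T₁ − T_b) = D₂·(T₂ − T_b).
15.8·(18.7 − T_b) = 6.7·(29.5 − T_b)
T_b = (15.8·18.7 − 6.7·29.5) / (15.8 − 6.7) = 97.81 / 9.1 = 10.748 °C ≈ 10.7 °C.

10.7 °C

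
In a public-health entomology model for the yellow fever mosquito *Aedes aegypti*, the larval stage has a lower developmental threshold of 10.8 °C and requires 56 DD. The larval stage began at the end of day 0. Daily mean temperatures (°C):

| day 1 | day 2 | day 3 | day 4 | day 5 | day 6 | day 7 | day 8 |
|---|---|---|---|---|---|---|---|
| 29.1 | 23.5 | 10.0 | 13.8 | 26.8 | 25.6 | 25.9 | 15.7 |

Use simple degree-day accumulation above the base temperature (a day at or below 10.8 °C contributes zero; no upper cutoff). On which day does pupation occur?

day 6

Daily DD above 10.8 °C: 18.3, 12.7, 0.0, 3.0, 16.0, 14.8, 15.1, 4.9.
Cumulative: 18.3, 31.0, 31.0, 34.0, 50.0, 64.8, 79.9, 84.8.
The total first reaches 56 DD on day 6.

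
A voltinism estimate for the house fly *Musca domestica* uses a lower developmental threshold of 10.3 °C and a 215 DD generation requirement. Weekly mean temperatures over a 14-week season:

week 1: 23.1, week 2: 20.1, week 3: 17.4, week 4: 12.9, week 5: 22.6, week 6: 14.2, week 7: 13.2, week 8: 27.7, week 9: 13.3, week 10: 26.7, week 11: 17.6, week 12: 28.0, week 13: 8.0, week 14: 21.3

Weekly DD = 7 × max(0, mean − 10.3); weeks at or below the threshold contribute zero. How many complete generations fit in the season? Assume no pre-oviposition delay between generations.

Weekly DD (7 × max(0, T̄ − 10.3)): 89.6, 68.6, 49.7, 18.2, 86.1, 27.3, 20.3, 121.8, 21.0, 114.8, 51.1, 123.9, 0.0, 77.0.
Season total = 869.4 DD.
Complete generations = ⌊869.4 / 215⌋ = 4.

4 generations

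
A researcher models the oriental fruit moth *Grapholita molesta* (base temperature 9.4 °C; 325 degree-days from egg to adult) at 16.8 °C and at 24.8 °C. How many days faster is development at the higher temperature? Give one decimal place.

At 16.8 °C: 325 / (16.8 − 9.4) = 325 / 7.4 = 43.919 d.
At 24.8 °C: 325 / (24.8 − 9.4) = 325 / 15.4 = 21.104 d.
Difference = |43.919 − 21.104| = 22.815 ≈ 22.8 days.

22.8 days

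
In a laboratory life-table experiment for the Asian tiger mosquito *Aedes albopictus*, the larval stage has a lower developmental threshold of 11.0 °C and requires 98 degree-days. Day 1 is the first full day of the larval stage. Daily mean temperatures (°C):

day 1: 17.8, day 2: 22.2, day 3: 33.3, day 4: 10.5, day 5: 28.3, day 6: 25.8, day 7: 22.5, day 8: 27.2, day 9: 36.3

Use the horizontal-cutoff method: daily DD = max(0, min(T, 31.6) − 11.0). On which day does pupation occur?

day 8

Daily DD above 11.0 °C (capped at 20.6): 6.8, 11.2, 20.6, 0.0, 17.3, 14.8, 11.5, 16.2, 20.6.
Cumulative: 6.8, 18.0, 38.6, 38.6, 55.9, 70.7, 82.2, 98.4, 119.0.
The total first reaches 98 DD on day 8.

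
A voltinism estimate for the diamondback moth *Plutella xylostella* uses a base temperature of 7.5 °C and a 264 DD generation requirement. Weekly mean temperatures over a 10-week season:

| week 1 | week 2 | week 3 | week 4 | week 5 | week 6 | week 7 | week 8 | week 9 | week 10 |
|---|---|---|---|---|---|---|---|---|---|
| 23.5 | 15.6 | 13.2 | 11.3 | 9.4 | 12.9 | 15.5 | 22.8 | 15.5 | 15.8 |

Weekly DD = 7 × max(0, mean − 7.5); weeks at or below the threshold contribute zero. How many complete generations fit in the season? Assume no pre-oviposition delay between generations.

Weekly DD (7 × max(0, T̄ − 7.5)): 112.0, 56.7, 39.9, 26.6, 13.3, 37.8, 56.0, 107.1, 56.0, 58.1.
Season total = 563.5 DD.
Complete generations = ⌊563.5 / 264⌋ = 2.

2 generations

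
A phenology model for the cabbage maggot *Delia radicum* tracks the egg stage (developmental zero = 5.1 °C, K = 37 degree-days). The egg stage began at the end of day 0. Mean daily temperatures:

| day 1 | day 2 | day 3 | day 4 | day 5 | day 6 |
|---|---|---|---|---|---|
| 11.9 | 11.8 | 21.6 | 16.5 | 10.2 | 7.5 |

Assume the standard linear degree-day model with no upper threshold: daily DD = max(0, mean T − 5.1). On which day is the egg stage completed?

Daily DD above 5.1 °C: 6.8, 6.7, 16.5, 11.4, 5.1, 2.4.
Cumulative: 6.8, 13.5, 30.0, 41.4, 46.5, 48.9.
The total first reaches 37 DD on day 4.

day 4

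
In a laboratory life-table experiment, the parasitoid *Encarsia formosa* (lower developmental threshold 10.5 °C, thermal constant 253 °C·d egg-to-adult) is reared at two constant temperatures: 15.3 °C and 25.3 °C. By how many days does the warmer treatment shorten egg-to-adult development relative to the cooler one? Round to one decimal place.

At 15.3 °C: 253 / (15.3 − 10.5) = 253 / 4.8 = 52.708 d.
At 25.3 °C: 253 / (25.3 − 10.5) = 253 / 14.8 = 17.095 d.
Difference = |52.708 − 17.095| = 35.614 ≈ 35.6 days.

35.6 days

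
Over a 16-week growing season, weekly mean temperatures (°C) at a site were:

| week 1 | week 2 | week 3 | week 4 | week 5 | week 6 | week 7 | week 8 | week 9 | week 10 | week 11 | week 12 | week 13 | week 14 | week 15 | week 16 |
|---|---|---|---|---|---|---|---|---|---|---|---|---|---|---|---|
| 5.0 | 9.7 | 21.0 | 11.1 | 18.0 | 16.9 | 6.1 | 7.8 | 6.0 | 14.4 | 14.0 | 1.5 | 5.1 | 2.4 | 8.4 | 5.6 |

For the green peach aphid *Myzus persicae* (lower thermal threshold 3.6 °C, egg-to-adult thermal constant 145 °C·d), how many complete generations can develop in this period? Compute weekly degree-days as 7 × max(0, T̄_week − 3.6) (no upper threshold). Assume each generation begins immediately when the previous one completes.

Weekly DD (7 × max(0, T̄ − 3.6)): 9.8, 42.7, 121.8, 52.5, 100.8, 93.1, 17.5, 29.4, 16.8, 75.6, 72.8, 0.0, 10.5, 0.0, 33.6, 14.0.
Season total = 690.9 DD.
Complete generations = ⌊690.9 / 145⌋ = 4.

4 generations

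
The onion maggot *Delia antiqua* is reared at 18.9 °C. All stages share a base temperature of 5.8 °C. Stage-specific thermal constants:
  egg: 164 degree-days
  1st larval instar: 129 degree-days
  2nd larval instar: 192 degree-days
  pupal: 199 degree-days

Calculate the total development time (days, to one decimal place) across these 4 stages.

52.2 days

Daily accumulation at 18.9 °C = 18.9 − 5.8 = 13.1 DD/day.
Total K = 164 + 129 + 192 + 199 = 684 DD.
Total duration = 684 / 13.1 = 52.214 ≈ 52.2 days.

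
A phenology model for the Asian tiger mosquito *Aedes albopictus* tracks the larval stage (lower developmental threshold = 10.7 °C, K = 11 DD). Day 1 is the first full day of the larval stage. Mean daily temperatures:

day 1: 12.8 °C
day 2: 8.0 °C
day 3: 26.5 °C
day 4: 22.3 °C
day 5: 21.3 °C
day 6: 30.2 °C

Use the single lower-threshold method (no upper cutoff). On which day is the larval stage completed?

Daily DD above 10.7 °C: 2.1, 0.0, 15.8, 11.6, 10.6, 19.5.
Cumulative: 2.1, 2.1, 17.9, 29.5, 40.1, 59.6.
The total first reaches 11 DD on day 3.

day 3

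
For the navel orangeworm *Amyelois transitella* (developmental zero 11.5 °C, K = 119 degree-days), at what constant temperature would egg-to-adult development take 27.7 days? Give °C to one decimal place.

Required daily accumulation = 119 / 27.7 = 4.296 DD/day.
T = T_base + 4.296 = 11.5 + 4.296 = 15.796 ≈ 15.8 °C.

15.8 °C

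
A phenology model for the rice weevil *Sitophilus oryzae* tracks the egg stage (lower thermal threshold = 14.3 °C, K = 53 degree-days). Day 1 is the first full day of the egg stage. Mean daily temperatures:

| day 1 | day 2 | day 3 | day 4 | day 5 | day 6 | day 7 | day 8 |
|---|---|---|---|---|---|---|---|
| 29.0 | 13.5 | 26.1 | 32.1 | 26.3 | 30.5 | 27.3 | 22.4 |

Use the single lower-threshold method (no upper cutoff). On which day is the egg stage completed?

day 5

Daily DD above 14.3 °C: 14.7, 0.0, 11.8, 17.8, 12.0, 16.2, 13.0, 8.1.
Cumulative: 14.7, 14.7, 26.5, 44.3, 56.3, 72.5, 85.5, 93.6.
The total first reaches 53 DD on day 5.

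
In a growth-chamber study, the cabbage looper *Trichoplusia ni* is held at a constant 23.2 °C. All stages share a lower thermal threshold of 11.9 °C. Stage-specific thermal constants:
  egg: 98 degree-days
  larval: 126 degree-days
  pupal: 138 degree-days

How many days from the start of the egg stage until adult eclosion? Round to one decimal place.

Daily accumulation at 23.2 °C = 23.2 − 11.9 = 11.3 DD/day.
Total K = 98 + 126 + 138 = 362 DD.
Total duration = 362 / 11.3 = 32.035 ≈ 32.0 days.

32.0 days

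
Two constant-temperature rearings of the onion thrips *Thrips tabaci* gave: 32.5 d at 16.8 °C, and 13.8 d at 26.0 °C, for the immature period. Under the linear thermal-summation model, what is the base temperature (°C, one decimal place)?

Under the model K = D·(T − T_b), so D₁·(T₁ − T_b) = D₂·(T₂ − T_b).
32.5·(16.8 − T_b) = 13.8·(26.0 − T_b)
T_b = (32.5·16.8 − 13.8·26.0) / (32.5 − 13.8) = 187.20 / 18.7 = 10.011 °C ≈ 10.0 °C.

10.0 °C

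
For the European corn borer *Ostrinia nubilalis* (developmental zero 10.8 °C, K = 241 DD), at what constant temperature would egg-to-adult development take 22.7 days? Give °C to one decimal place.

Required daily accumulation = 241 / 22.7 = 10.617 DD/day.
T = T_base + 10.617 = 10.8 + 10.617 = 21.417 ≈ 21.4 °C.

21.4 °C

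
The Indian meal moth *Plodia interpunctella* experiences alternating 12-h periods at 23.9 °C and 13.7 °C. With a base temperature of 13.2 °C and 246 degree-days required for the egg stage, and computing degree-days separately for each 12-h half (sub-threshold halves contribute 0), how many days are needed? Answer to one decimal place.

43.9 days

Day half: max(0, 23.9 − 13.2) × 0.5 = 10.7 × 0.5 = 5.35 DD.
Night half: max(0, 13.7 − 13.2) × 0.5 = 0.5 × 0.5 = 0.25 DD.
Per 24 h: 5.60 DD/day.
Duration = 246 / 5.60 = 43.929 ≈ 43.9 days.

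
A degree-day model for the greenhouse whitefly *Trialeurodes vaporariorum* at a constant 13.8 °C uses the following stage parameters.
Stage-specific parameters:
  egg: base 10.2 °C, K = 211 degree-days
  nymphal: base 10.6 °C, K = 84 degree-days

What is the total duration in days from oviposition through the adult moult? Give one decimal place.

84.9 days

egg: 211 / (13.8 − 10.2) = 211 / 3.6 = 58.611 d.
nymphal: 84 / (13.8 − 10.6) = 84 / 3.2 = 26.250 d.
Sum = 84.861 ≈ 84.9 days.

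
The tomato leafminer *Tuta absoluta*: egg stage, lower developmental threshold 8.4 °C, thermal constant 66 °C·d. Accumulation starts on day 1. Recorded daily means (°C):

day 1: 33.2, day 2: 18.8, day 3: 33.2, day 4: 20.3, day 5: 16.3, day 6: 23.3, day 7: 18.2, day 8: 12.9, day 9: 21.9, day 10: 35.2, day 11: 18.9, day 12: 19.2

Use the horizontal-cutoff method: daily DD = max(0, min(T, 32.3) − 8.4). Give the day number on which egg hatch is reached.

Daily DD above 8.4 °C (capped at 23.9): 23.9, 10.4, 23.9, 11.9, 7.9, 14.9, 9.8, 4.5, 13.5, 23.9, 10.5, 10.8.
Cumulative: 23.9, 34.3, 58.2, 70.1, 78.0, 92.9, 102.7, 107.2, 120.7, 144.6, 155.1, 165.9.
The total first reaches 66 DD on day 4.

day 4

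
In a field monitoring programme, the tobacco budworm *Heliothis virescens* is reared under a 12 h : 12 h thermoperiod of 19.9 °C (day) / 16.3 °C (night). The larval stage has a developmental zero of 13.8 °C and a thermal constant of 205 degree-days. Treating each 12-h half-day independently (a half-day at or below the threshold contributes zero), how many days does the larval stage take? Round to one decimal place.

47.7 days

Day half: max(0, 19.9 − 13.8) × 0.5 = 6.1 × 0.5 = 3.05 DD.
Night half: max(0, 16.3 − 13.8) × 0.5 = 2.5 × 0.5 = 1.25 DD.
Per 24 h: 4.30 DD/day.
Duration = 205 / 4.30 = 47.674 ≈ 47.7 days.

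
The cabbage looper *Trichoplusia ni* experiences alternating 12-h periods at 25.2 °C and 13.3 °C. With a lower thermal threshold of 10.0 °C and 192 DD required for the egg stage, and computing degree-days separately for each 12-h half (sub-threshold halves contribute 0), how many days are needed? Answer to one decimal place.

20.8 days

Day half: max(0, 25.2 − 10.0) × 0.5 = 15.2 × 0.5 = 7.60 DD.
Night half: max(0, 13.3 − 10.0) × 0.5 = 3.3 × 0.5 = 1.65 DD.
Per 24 h: 9.25 DD/day.
Duration = 192 / 9.25 = 20.757 ≈ 20.8 days.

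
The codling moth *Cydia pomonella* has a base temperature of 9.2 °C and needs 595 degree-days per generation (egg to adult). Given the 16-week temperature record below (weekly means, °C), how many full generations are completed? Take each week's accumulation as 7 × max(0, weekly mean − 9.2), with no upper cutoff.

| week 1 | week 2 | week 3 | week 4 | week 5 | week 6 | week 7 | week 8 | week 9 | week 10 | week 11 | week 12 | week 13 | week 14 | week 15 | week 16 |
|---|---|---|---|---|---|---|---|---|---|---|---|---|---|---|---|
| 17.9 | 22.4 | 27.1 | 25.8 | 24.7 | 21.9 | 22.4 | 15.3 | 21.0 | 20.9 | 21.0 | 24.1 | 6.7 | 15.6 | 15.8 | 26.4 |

Weekly DD (7 × max(0, T̄ − 9.2)): 60.9, 92.4, 125.3, 116.2, 108.5, 88.9, 92.4, 42.7, 82.6, 81.9, 82.6, 104.3, 0.0, 44.8, 46.2, 120.4.
Season total = 1290.1 DD.
Complete generations = ⌊1290.1 / 595⌋ = 2.

2 generations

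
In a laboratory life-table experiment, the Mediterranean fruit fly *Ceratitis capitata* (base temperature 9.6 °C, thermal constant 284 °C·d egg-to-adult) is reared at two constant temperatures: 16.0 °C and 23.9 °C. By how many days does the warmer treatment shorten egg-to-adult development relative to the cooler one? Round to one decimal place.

24.5 days

At 16.0 °C: 284 / (16.0 − 9.6) = 284 / 6.4 = 44.375 d.
At 23.9 °C: 284 / (23.9 − 9.6) = 284 / 14.3 = 19.860 d.
Difference = |44.375 − 19.860| = 24.515 ≈ 24.5 days.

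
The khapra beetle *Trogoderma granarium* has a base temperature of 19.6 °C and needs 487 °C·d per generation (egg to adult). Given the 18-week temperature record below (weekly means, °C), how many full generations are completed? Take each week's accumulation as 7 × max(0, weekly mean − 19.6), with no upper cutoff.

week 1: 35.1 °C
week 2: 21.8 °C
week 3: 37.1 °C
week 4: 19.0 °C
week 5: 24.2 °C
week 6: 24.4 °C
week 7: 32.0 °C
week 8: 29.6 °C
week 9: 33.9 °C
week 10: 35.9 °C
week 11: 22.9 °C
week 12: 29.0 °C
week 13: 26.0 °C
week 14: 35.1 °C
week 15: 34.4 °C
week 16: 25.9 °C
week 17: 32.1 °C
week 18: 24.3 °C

2 generations

Weekly DD (7 × max(0, T̄ − 19.6)): 108.5, 15.4, 122.5, 0.0, 32.2, 33.6, 86.8, 70.0, 100.1, 114.1, 23.1, 65.8, 44.8, 108.5, 103.6, 44.1, 87.5, 32.9.
Season total = 1193.5 DD.
Complete generations = ⌊1193.5 / 487⌋ = 2.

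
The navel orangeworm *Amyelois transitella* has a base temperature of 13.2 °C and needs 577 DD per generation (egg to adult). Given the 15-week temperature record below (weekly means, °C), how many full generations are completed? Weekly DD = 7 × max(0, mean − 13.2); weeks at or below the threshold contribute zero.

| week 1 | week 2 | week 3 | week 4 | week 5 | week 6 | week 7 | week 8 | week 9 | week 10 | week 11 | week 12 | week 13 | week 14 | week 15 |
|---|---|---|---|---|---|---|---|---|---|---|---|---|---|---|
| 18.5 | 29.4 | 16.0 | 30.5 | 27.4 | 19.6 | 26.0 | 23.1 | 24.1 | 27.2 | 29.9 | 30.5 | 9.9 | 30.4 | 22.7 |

2 generations

Weekly DD (7 × max(0, T̄ − 13.2)): 37.1, 113.4, 19.6, 121.1, 99.4, 44.8, 89.6, 69.3, 76.3, 98.0, 116.9, 121.1, 0.0, 120.4, 66.5.
Season total = 1193.5 DD.
Complete generations = ⌊1193.5 / 577⌋ = 2.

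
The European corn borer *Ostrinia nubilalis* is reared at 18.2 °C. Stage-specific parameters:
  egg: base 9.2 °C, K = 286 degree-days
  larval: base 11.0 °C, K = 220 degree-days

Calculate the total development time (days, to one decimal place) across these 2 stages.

egg: 286 / (18.2 − 9.2) = 286 / 9.0 = 31.778 d.
larval: 220 / (18.2 − 11.0) = 220 / 7.2 = 30.556 d.
Sum = 62.333 ≈ 62.3 days.

62.3 days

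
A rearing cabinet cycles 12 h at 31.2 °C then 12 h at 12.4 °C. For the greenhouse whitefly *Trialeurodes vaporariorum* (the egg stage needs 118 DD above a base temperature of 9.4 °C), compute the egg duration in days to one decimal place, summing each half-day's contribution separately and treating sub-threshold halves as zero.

Day half: max(0, 31.2 − 9.4) × 0.5 = 21.8 × 0.5 = 10.90 DD.
Night half: max(0, 12.4 − 9.4) × 0.5 = 3.0 × 0.5 = 1.50 DD.
Per 24 h: 12.40 DD/day.
Duration = 118 / 12.40 = 9.516 ≈ 9.5 days.

9.5 days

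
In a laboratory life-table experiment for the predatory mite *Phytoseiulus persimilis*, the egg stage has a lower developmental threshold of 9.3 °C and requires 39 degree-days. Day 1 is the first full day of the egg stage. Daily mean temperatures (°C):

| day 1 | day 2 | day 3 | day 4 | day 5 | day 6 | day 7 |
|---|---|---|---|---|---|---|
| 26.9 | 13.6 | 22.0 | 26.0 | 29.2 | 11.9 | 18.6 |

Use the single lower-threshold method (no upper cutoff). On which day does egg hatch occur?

day 4

Daily DD above 9.3 °C: 17.6, 4.3, 12.7, 16.7, 19.9, 2.6, 9.3.
Cumulative: 17.6, 21.9, 34.6, 51.3, 71.2, 73.8, 83.1.
The total first reaches 39 DD on day 4.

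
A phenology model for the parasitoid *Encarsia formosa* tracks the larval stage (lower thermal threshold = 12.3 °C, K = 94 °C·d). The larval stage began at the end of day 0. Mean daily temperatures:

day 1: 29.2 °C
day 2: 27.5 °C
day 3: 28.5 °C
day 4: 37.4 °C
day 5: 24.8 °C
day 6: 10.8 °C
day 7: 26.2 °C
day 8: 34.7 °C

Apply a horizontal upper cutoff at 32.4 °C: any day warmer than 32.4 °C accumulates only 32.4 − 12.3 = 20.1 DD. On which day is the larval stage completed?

day 7

Daily DD above 12.3 °C (capped at 20.1): 16.9, 15.2, 16.2, 20.1, 12.5, 0.0, 13.9, 20.1.
Cumulative: 16.9, 32.1, 48.3, 68.4, 80.9, 80.9, 94.8, 114.9.
The total first reaches 94 DD on day 7.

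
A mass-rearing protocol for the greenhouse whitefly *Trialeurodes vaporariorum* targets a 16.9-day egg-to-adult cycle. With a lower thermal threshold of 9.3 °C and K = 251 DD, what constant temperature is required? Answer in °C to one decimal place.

Required daily accumulation = 251 / 16.9 = 14.852 DD/day.
T = T_base + 14.852 = 9.3 + 14.852 = 24.152 ≈ 24.2 °C.

24.2 °C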